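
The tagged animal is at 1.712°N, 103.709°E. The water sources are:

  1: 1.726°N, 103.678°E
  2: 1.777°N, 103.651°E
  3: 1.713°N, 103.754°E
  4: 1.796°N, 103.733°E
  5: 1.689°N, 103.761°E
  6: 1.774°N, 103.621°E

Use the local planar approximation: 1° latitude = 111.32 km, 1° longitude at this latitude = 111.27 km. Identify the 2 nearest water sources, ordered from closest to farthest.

1, 3

Distances from 1.712°N, 103.709°E:
1: 3.785 km
2: 9.696 km
3: 5.008 km
4: 9.725 km
5: 6.327 km
6: 11.980 km
Sorted: 1 (3.785 km) < 3 (5.008 km) < 5 (6.327 km) < 2 (9.696 km) < …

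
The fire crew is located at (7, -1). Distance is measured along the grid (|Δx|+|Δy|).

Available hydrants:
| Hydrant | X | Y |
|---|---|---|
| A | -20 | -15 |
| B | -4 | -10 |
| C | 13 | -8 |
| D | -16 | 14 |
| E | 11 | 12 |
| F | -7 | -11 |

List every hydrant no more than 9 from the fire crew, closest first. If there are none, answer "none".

Distances from (7, -1):
A: |-27| + |-14| = 27 + 14 = 41
B: |-11| + |-9| = 11 + 9 = 20
C: |6| + |-7| = 6 + 7 = 13
D: |-23| + |15| = 23 + 15 = 38
E: |4| + |13| = 4 + 13 = 17
F: |-14| + |-10| = 14 + 10 = 24
Threshold 9: none within range.

none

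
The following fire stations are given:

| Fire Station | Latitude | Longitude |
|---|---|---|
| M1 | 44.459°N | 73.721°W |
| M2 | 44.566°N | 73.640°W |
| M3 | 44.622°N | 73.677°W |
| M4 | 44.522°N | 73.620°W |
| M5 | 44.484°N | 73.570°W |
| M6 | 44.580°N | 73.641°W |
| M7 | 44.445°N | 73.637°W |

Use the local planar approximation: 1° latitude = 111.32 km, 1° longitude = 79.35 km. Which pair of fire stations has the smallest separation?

M2 and M6

Pairwise distances:
M2–M6: 1.560 km
M2–M4: 5.149 km
M3–M6: 5.479 km
M4–M5: 5.800 km
M4–M6: 6.668 km
M1–M7: 6.845 km
M5–M7: 6.864 km
M2–M3: 6.891 km
M4–M7: 8.677 km
M1–M4: 10.650 km
M2–M5: 10.685 km
M3–M4: 12.016 km
M5–M6: 12.081 km
M1–M5: 12.301 km
M2–M7: 13.472 km
M1–M2: 13.535 km
M1–M6: 14.891 km
M6–M7: 15.032 km
M3–M5: 17.552 km
M1–M3: 18.478 km
M3–M7: 19.958 km
Closest pair: M2–M6 at 1.560 km.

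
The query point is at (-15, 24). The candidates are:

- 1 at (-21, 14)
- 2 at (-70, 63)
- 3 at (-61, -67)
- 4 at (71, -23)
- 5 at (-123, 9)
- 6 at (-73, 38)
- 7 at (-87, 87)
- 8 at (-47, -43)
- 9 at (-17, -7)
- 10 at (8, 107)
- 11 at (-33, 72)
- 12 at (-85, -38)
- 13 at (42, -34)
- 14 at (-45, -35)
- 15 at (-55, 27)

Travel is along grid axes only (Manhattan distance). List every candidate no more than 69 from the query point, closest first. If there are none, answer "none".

Distances from (-15, 24):
1: |-6| + |-10| = 6 + 10 = 16
2: |-55| + |39| = 55 + 39 = 94
3: |-46| + |-91| = 46 + 91 = 137
4: |86| + |-47| = 86 + 47 = 133
5: |-108| + |-15| = 108 + 15 = 123
6: |-58| + |14| = 58 + 14 = 72
7: |-72| + |63| = 72 + 63 = 135
8: |-32| + |-67| = 32 + 67 = 99
9: |-2| + |-31| = 2 + 31 = 33
10: |23| + |83| = 23 + 83 = 106
11: |-18| + |48| = 18 + 48 = 66
12: |-70| + |-62| = 70 + 62 = 132
13: |57| + |-58| = 57 + 58 = 115
14: |-30| + |-59| = 30 + 59 = 89
15: |-40| + |3| = 40 + 3 = 43
Threshold 69: 1 (16), 9 (33), 15 (43), 11 (66) are within range.

1, 9, 15, 11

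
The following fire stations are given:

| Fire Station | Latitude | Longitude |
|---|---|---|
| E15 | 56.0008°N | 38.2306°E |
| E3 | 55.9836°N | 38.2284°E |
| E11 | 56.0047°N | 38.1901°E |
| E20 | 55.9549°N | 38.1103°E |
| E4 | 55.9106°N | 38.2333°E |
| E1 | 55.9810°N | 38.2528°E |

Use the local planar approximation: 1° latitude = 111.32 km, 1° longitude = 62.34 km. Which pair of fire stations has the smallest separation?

E3 and E1

Pairwise distances:
E15–E3: √((-0.0172·111.32)² + (-0.0022·62.34)²) = √(3.666091 + 0.018810) = 1.9196 km
E15–E11: √((0.0039·111.32)² + (-0.0405·62.34)²) = √(0.188484 + 6.374464) = 2.5618 km
E15–E20: √((-0.0459·111.32)² + (-0.1203·62.34)²) = √(26.107890 + 56.242530) = 9.0747 km
E15–E4: √((-0.0902·111.32)² + (0.0027·62.34)²) = √(100.822966 + 0.028331) = 10.0425 km
E15–E1: √((-0.0198·111.32)² + (0.0222·62.34)²) = √(4.858216 + 1.915312) = 2.6026 km
E3–E11: √((0.0211·111.32)² + (-0.0383·62.34)²) = √(5.517106 + 5.700739) = 3.3493 km
E3–E20: √((-0.0287·111.32)² + (-0.1181·62.34)²) = √(10.207284 + 54.204256) = 8.0257 km
E3–E4: √((-0.0730·111.32)² + (0.0049·62.34)²) = √(66.037727 + 0.093309) = 8.1321 km
E3–E1: √((-0.0026·111.32)² + (0.0244·62.34)²) = √(0.083771 + 2.313733) = 1.5484 km
E11–E20: √((-0.0498·111.32)² + (-0.0798·62.34)²) = √(30.733009 + 24.747958) = 7.4486 km
E11–E4: √((-0.0941·111.32)² + (0.0432·62.34)²) = √(109.730066 + 7.252723) = 10.8159 km
E11–E1: √((-0.0237·111.32)² + (0.0627·62.34)²) = √(6.960542 + 15.278076) = 4.7158 km
E20–E4: √((-0.0443·111.32)² + (0.1230·62.34)²) = √(24.319456 + 58.795464) = 9.1167 km
E20–E1: √((0.0261·111.32)² + (0.1425·62.34)²) = √(8.441651 + 78.915684) = 9.3465 km
E4–E1: √((0.0704·111.32)² + (0.0195·62.34)²) = √(61.417440 + 1.477756) = 7.9306 km
Closest pair: E3–E1 at 1.5484 km.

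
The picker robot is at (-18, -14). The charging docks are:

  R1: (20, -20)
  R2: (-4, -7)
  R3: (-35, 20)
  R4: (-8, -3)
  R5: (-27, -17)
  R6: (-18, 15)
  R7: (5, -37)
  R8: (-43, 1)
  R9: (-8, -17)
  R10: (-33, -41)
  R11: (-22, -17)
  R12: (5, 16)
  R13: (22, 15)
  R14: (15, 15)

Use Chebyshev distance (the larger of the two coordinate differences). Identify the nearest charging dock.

Distances from (-18, -14):
R1: 38
R2: 14
R3: 34
R4: 11
R5: 9
R6: 29
R7: 23
R8: 25
R9: 10
R10: 27
R11: 4
R12: 30
R13: 40
R14: 33
Minimum: R11 at 4.

R11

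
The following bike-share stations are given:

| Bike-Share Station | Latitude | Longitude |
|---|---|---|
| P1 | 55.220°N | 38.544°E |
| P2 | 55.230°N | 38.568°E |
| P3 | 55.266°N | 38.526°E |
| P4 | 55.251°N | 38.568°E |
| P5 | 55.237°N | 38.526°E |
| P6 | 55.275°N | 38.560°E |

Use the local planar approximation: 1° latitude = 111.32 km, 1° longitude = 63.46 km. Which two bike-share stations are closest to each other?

P1 and P2

Pairwise distances:
P1–P2: √((0.010·111.32)² + (0.024·63.46)²) = √(1.23921 + 2.31965) = 1.886 km
P1–P5: √((0.017·111.32)² + (-0.018·63.46)²) = √(3.58133 + 1.30480) = 2.210 km
P2–P4: √((0.021·111.32)² + (0.000·63.46)²) = √(5.46493 + 0.00000) = 2.338 km
P3–P6: √((0.009·111.32)² + (0.034·63.46)²) = √(1.00376 + 4.65541) = 2.379 km
P4–P6: √((0.024·111.32)² + (-0.008·63.46)²) = √(7.13787 + 0.25774) = 2.719 km
P2–P5: √((0.007·111.32)² + (-0.042·63.46)²) = √(0.60721 + 7.10393) = 2.777 km
P4–P5: √((-0.014·111.32)² + (-0.042·63.46)²) = √(2.42886 + 7.10393) = 3.088 km
P3–P4: √((-0.015·111.32)² + (0.042·63.46)²) = √(2.78823 + 7.10393) = 3.145 km
P3–P5: √((-0.029·111.32)² + (0.000·63.46)²) = √(10.42179 + 0.00000) = 3.228 km
P1–P4: √((0.031·111.32)² + (0.024·63.46)²) = √(11.90885 + 2.31965) = 3.772 km
P5–P6: √((0.038·111.32)² + (0.034·63.46)²) = √(17.89425 + 4.65541) = 4.749 km
P2–P3: √((0.036·111.32)² + (-0.042·63.46)²) = √(16.06022 + 7.10393) = 4.813 km
P2–P6: √((0.045·111.32)² + (-0.008·63.46)²) = √(25.09409 + 0.25774) = 5.035 km
P1–P3: √((0.046·111.32)² + (-0.018·63.46)²) = √(26.22177 + 1.30480) = 5.247 km
P1–P6: √((0.055·111.32)² + (0.016·63.46)²) = √(37.48623 + 1.03096) = 6.206 km
Closest pair: P1–P2 at 1.886 km.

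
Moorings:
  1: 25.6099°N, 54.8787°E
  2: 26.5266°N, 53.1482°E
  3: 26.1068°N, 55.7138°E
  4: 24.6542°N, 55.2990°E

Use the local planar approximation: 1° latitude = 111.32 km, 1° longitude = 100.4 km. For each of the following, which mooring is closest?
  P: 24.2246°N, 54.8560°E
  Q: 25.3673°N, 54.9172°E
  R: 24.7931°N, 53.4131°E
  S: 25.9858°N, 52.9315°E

P→4; Q→1; R→1; S→2

P at 24.2246°N, 54.8560°E:
  1: 154.2284 km
  2: 308.3311 km
  3: 226.5360 km
  4: 65.3090 km
  → nearest: 4 (65.3090 km)
Q at 25.3673°N, 54.9172°E:
  1: 27.2815 km
  2: 219.5432 km
  3: 114.7752 km
  4: 88.1530 km
  → nearest: 1 (27.2815 km)
R at 24.7931°N, 53.4131°E:
  1: 172.9728 km
  2: 194.7974 km
  3: 273.3916 km
  4: 189.9747 km
  → nearest: 1 (172.9728 km)
S at 25.9858°N, 52.9315°E:
  1: 199.9271 km
  2: 64.0126 km
  3: 279.6675 km
  4: 280.1305 km
  → nearest: 2 (64.0126 km)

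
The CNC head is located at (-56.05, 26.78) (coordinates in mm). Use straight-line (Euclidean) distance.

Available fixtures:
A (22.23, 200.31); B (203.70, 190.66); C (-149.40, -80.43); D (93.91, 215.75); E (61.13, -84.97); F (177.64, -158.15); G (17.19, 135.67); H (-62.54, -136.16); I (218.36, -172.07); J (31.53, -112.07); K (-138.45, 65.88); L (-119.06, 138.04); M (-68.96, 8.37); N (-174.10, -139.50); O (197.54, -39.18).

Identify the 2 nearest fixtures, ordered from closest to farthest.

Distances from (-56.05, 26.78):
A: 190.37 mm
B: 307.13 mm
C: 142.16 mm
D: 241.24 mm
E: 161.92 mm
F: 298.01 mm
G: 131.23 mm
H: 163.07 mm
I: 338.88 mm
J: 164.16 mm
K: 91.21 mm
L: 127.86 mm
M: 22.49 mm
N: 203.92 mm
O: 262.03 mm
Sorted: M (22.49 mm) < K (91.21 mm) < L (127.86 mm) < G (131.23 mm) < …

M, K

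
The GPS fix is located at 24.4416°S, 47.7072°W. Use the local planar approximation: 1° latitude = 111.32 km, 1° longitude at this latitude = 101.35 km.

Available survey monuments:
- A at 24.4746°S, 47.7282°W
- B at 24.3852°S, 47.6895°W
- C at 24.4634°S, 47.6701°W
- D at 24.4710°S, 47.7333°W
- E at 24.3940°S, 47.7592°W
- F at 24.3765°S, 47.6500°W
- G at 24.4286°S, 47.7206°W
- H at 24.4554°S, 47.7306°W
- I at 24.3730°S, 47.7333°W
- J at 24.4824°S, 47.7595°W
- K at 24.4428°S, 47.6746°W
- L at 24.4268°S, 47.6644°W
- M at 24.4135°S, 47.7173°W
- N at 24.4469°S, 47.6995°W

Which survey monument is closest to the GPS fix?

Distances from 24.4416°S, 47.7072°W:
A: 4.2456 km
B: 6.5297 km
C: 4.4752 km
D: 4.2082 km
E: 7.4735 km
F: 9.2804 km
G: 1.9846 km
H: 2.8257 km
I: 8.0817 km
J: 6.9803 km
K: 3.3067 km
L: 4.6401 km
M: 3.2913 km
N: 0.9783 km
Minimum: N at 0.9783 km.

N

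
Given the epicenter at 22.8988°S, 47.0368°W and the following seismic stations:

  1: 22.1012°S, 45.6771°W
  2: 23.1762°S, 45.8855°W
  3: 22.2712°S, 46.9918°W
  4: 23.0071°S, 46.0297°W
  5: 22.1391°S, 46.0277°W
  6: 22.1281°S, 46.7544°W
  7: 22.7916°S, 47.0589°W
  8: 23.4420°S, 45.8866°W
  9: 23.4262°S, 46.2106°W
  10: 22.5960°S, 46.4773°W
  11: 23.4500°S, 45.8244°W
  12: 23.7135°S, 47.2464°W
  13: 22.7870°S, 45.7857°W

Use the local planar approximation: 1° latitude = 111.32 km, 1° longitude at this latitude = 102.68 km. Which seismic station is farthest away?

1

Distances from 22.8988°S, 47.0368°W:
1: √((0.7976·111.32)² + (1.3597·102.68)²) = √(7883.456688 + 19492.067879) = 165.4555 km
2: √((-0.2774·111.32)² + (1.1513·102.68)²) = √(953.584776 + 13974.900657) = 122.1822 km
3: √((0.6276·111.32)² + (0.0450·102.68)²) = √(4881.038859 + 21.349944) = 70.0171 km
4: √((-0.1083·111.32)² + (1.0071·102.68)²) = √(145.346075 + 10693.427072) = 104.1094 km
5: √((0.7597·111.32)² + (1.0091·102.68)²) = √(7152.051749 + 10735.941401) = 133.7460 km
6: √((0.7707·111.32)² + (0.2824·102.68)²) = √(7360.666031 + 840.816266) = 90.5620 km
7: √((0.1072·111.32)² + (-0.0221·102.68)²) = √(142.408518 + 5.149396) = 12.1473 km
8: √((-0.5432·111.32)² + (1.1502·102.68)²) = √(3656.502864 + 13948.209010) = 132.6827 km
9: √((-0.5274·111.32)² + (0.8262·102.68)²) = √(3446.883827 + 7196.844204) = 103.1684 km
10: √((0.3028·111.32)² + (0.5595·102.68)²) = √(1136.208770 + 3300.440454) = 66.6082 km
11: √((-0.5512·111.32)² + (1.2124·102.68)²) = √(3764.998549 + 15497.568884) = 138.7897 km
12: √((-0.8147·111.32)² + (-0.2096·102.68)²) = √(8225.112143 + 463.184776) = 93.2110 km
13: √((0.1118·111.32)² + (1.2511·102.68)²) = √(154.892362 + 16502.729009) = 129.0644 km
Maximum: 1 at 165.4555 km.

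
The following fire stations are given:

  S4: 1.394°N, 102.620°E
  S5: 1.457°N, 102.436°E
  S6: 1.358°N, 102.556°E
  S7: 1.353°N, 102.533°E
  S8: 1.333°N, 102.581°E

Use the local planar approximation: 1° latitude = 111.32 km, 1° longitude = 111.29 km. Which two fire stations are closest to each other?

S6 and S7

Pairwise distances:
S4–S5: 21.645 km
S4–S6: 8.173 km
S4–S7: 10.704 km
S4–S8: 8.059 km
S5–S6: 17.315 km
S5–S7: 15.829 km
S5–S8: 21.235 km
S6–S7: 2.619 km
S6–S8: 3.935 km
S7–S8: 5.787 km
Closest pair: S6–S7 at 2.619 km.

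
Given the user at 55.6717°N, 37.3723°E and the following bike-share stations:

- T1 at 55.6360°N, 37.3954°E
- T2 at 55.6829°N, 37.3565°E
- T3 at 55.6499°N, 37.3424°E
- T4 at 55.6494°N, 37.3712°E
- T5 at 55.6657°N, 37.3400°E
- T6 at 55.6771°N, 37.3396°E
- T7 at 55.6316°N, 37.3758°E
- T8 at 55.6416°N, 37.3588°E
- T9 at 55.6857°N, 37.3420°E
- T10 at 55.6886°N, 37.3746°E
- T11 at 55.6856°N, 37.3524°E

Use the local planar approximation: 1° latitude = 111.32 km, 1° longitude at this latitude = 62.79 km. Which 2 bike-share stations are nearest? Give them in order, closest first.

T2, T10

Distances from 55.6717°N, 37.3723°E:
T1: 4.2305 km
T2: 1.5933 km
T3: 3.0682 km
T4: 2.4834 km
T5: 2.1353 km
T6: 2.1394 km
T7: 4.4693 km
T8: 3.4563 km
T9: 2.4594 km
T10: 1.8868 km
T11: 1.9889 km
Sorted: T2 (1.5933 km) < T10 (1.8868 km) < T11 (1.9889 km) < T5 (2.1353 km) < …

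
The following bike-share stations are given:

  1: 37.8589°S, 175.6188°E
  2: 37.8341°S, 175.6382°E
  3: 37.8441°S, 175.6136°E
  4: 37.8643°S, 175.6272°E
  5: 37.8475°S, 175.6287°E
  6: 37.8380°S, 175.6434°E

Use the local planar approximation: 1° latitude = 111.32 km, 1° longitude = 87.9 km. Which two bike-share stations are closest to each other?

2 and 6

Pairwise distances:
1–2: 3.2449 km
1–3: 1.7098 km
1–4: 0.9521 km
1–5: 1.5387 km
1–6: 3.1763 km
2–3: 2.4321 km
2–4: 3.4981 km
2–5: 1.7095 km
2–6: 0.6304 km
3–4: 2.5467 km
3–5: 1.3802 km
3–6: 2.7060 km
4–5: 1.8748 km
4–6: 3.2556 km
5–6: 1.6697 km
Closest pair: 2–6 at 0.6304 km.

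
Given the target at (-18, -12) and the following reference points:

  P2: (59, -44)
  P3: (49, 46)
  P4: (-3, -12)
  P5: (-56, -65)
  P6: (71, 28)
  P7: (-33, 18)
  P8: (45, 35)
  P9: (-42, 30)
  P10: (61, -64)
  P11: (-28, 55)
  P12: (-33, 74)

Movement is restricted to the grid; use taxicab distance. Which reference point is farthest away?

P10

Distances from (-18, -12):
P2: |77| + |-32| = 77 + 32 = 109
P3: |67| + |58| = 67 + 58 = 125
P4: |15| + |0| = 15 + 0 = 15
P5: |-38| + |-53| = 38 + 53 = 91
P6: |89| + |40| = 89 + 40 = 129
P7: |-15| + |30| = 15 + 30 = 45
P8: |63| + |47| = 63 + 47 = 110
P9: |-24| + |42| = 24 + 42 = 66
P10: |79| + |-52| = 79 + 52 = 131
P11: |-10| + |67| = 10 + 67 = 77
P12: |-15| + |86| = 15 + 86 = 101
Maximum: P10 at 131.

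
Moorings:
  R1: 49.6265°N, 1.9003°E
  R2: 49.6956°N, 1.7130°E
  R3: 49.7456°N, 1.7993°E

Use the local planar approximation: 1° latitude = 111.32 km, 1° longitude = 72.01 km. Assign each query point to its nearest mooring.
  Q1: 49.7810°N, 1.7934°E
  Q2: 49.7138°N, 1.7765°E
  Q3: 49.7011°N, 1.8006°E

Q1 at 49.7810°N, 1.7934°E:
  R1: 18.8431 km
  R2: 11.1309 km
  R3: 3.9636 km
  → nearest: R3 (3.9636 km)
Q2 at 49.7138°N, 1.7765°E:
  R1: 13.1878 km
  R2: 5.0014 km
  R3: 3.9022 km
  → nearest: R3 (3.9022 km)
Q3 at 49.7011°N, 1.8006°E:
  R1: 10.9776 km
  R2: 6.3377 km
  R3: 4.9546 km
  → nearest: R3 (4.9546 km)

Q1→R3; Q2→R3; Q3→R3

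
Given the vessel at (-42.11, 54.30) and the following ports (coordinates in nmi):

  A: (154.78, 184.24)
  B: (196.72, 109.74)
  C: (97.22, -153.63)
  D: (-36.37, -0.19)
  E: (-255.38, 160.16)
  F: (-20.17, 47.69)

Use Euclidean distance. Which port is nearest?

F

Distances from (-42.11, 54.30):
A: √((196.89)² + (129.94)²) = √(38765.6721 + 16884.4036) = 235.90 nmi
B: √((238.83)² + (55.44)²) = √(57039.7689 + 3073.5936) = 245.18 nmi
C: √((139.33)² + (-207.93)²) = √(19412.8489 + 43234.8849) = 250.30 nmi
D: √((5.74)² + (-54.49)²) = √(32.9476 + 2969.1601) = 54.79 nmi
E: √((-213.27)² + (105.86)²) = √(45484.0929 + 11206.3396) = 238.10 nmi
F: √((21.94)² + (-6.61)²) = √(481.3636 + 43.6921) = 22.91 nmi
Minimum: F at 22.91 nmi.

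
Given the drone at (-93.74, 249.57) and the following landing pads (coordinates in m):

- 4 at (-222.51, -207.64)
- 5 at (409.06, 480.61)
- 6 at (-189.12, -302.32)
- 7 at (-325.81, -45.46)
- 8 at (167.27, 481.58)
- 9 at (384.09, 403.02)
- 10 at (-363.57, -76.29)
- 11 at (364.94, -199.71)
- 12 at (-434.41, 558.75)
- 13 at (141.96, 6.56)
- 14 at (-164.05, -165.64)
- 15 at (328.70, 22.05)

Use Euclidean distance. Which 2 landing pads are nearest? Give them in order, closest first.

13, 8

Distances from (-93.74, 249.57):
4: √((-128.77)² + (-457.21)²) = √(16581.7129 + 209040.9841) = 475.00 m
5: √((502.80)² + (231.04)²) = √(252807.8400 + 53379.4816) = 553.34 m
6: √((-95.38)² + (-551.89)²) = √(9097.3444 + 304582.5721) = 560.07 m
7: √((-232.07)² + (-295.03)²) = √(53856.4849 + 87042.7009) = 375.37 m
8: √((261.01)² + (232.01)²) = √(68126.2201 + 53828.6401) = 349.22 m
9: √((477.83)² + (153.45)²) = √(228321.5089 + 23546.9025) = 501.86 m
10: √((-269.83)² + (-325.86)²) = √(72808.2289 + 106184.7396) = 423.08 m
11: √((458.68)² + (-449.28)²) = √(210387.3424 + 201852.5184) = 642.06 m
12: √((-340.67)² + (309.18)²) = √(116056.0489 + 95592.2724) = 460.05 m
13: √((235.70)² + (-243.01)²) = √(55554.4900 + 59053.8601) = 338.54 m
14: √((-70.31)² + (-415.21)²) = √(4943.4961 + 172399.3441) = 421.12 m
15: √((422.44)² + (-227.52)²) = √(178455.5536 + 51765.3504) = 479.81 m
Sorted: 13 (338.54 m) < 8 (349.22 m) < 7 (375.37 m) < 14 (421.12 m) < …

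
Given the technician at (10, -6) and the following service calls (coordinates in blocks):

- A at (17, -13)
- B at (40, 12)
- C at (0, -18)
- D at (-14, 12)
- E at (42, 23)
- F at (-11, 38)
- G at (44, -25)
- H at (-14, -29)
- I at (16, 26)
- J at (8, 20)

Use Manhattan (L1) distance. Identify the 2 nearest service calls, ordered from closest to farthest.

A, C

Distances from (10, -6):
A: |7| + |-7| = 7 + 7 = 14 blocks
B: |30| + |18| = 30 + 18 = 48 blocks
C: |-10| + |-12| = 10 + 12 = 22 blocks
D: |-24| + |18| = 24 + 18 = 42 blocks
E: |32| + |29| = 32 + 29 = 61 blocks
F: |-21| + |44| = 21 + 44 = 65 blocks
G: |34| + |-19| = 34 + 19 = 53 blocks
H: |-24| + |-23| = 24 + 23 = 47 blocks
I: |6| + |32| = 6 + 32 = 38 blocks
J: |-2| + |26| = 2 + 26 = 28 blocks
Sorted: A (14 blocks) < C (22 blocks) < J (28 blocks) < I (38 blocks) < …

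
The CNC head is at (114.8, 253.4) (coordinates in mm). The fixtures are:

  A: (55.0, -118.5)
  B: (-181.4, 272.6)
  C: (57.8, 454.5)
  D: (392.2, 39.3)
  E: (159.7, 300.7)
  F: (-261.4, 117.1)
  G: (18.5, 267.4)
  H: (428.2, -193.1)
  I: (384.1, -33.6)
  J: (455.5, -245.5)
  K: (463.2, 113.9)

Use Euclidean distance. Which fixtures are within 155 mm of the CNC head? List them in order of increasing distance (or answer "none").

Distances from (114.8, 253.4):
A: 376.7 mm
B: 296.8 mm
C: 209.0 mm
D: 350.4 mm
E: 65.2 mm
F: 400.1 mm
G: 97.3 mm
H: 545.5 mm
I: 393.6 mm
J: 604.1 mm
K: 375.3 mm
Threshold 155 mm: E (65.2 mm), G (97.3 mm) are within range.

E, G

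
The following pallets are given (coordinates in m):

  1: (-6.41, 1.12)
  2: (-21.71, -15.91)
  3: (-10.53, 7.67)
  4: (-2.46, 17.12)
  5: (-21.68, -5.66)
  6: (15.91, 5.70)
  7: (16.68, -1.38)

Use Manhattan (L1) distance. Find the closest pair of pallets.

Pairwise distances:
1–2: 32.33 m
1–3: 10.67 m
1–4: 19.95 m
1–5: 22.05 m
1–6: 26.90 m
1–7: 25.59 m
2–3: 34.76 m
2–4: 52.28 m
2–5: 10.28 m
2–6: 59.23 m
2–7: 52.92 m
3–4: 17.52 m
3–5: 24.48 m
3–6: 28.41 m
3–7: 36.26 m
4–5: 42.00 m
4–6: 29.79 m
4–7: 37.64 m
5–6: 48.95 m
5–7: 42.64 m
6–7: 7.85 m
Closest pair: 6–7 at 7.85 m.

6 and 7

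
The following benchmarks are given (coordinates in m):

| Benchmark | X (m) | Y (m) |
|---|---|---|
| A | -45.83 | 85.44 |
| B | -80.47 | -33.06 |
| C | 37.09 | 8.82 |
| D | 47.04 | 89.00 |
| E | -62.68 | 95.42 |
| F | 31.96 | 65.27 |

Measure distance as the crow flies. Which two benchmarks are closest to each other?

A and E

Pairwise distances:
A–B: 123.46 m
A–C: 112.90 m
A–D: 92.94 m
A–E: 19.58 m
A–F: 80.36 m
B–C: 124.80 m
B–D: 176.51 m
B–E: 129.71 m
B–F: 149.36 m
C–D: 80.80 m
C–E: 132.11 m
C–F: 56.68 m
D–E: 109.91 m
D–F: 28.12 m
E–F: 99.33 m
Closest pair: A–E at 19.58 m.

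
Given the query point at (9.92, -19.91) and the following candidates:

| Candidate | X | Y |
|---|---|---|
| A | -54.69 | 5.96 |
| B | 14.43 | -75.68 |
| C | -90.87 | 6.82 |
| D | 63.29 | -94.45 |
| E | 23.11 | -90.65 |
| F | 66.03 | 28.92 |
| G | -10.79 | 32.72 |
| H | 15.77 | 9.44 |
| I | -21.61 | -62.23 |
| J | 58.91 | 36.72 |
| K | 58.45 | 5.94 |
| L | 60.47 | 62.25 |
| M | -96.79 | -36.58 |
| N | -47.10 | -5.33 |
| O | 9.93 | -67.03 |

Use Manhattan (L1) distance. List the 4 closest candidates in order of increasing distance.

H, O, B, N

Distances from (9.92, -19.91):
A: |-64.61| + |25.87| = 64.61 + 25.87 = 90.48
B: |4.51| + |-55.77| = 4.51 + 55.77 = 60.28
C: |-100.79| + |26.73| = 100.79 + 26.73 = 127.52
D: |53.37| + |-74.54| = 53.37 + 74.54 = 127.91
E: |13.19| + |-70.74| = 13.19 + 70.74 = 83.93
F: |56.11| + |48.83| = 56.11 + 48.83 = 104.94
G: |-20.71| + |52.63| = 20.71 + 52.63 = 73.34
H: |5.85| + |29.35| = 5.85 + 29.35 = 35.20
I: |-31.53| + |-42.32| = 31.53 + 42.32 = 73.85
J: |48.99| + |56.63| = 48.99 + 56.63 = 105.62
K: |48.53| + |25.85| = 48.53 + 25.85 = 74.38
L: |50.55| + |82.16| = 50.55 + 82.16 = 132.71
M: |-106.71| + |-16.67| = 106.71 + 16.67 = 123.38
N: |-57.02| + |14.58| = 57.02 + 14.58 = 71.60
O: |0.01| + |-47.12| = 0.01 + 47.12 = 47.13
Sorted: H (35.20) < O (47.13) < B (60.28) < N (71.60) < G (73.34) < I (73.85) < …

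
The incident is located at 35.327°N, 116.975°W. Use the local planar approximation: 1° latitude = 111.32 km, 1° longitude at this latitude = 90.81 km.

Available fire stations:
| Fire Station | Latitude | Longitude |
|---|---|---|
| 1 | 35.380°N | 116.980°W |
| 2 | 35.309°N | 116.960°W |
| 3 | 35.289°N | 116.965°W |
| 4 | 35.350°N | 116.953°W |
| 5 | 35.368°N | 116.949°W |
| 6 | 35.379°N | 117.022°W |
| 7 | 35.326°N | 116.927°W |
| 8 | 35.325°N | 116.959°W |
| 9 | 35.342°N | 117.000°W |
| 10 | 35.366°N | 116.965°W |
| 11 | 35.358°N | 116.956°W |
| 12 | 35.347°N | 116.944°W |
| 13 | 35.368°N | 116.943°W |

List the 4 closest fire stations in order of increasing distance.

8, 2, 9, 4

Distances from 35.327°N, 116.975°W:
1: 5.917 km
2: 2.423 km
3: 4.327 km
4: 3.248 km
5: 5.139 km
6: 7.192 km
7: 4.360 km
8: 1.470 km
9: 2.818 km
10: 4.435 km
11: 3.858 km
12: 3.589 km
13: 5.411 km
Sorted: 8 (1.470 km) < 2 (2.423 km) < 9 (2.818 km) < 4 (3.248 km) < 12 (3.589 km) < 11 (3.858 km) < …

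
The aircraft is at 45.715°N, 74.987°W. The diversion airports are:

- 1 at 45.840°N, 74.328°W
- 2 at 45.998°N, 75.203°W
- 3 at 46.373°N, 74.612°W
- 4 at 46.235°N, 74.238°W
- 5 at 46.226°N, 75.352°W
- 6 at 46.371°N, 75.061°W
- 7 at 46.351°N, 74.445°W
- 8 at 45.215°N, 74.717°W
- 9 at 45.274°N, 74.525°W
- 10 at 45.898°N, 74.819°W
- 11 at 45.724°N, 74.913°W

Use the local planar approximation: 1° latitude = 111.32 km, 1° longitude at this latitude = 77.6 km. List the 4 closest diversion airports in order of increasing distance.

11, 10, 2, 1

Distances from 45.715°N, 74.987°W:
1: √((0.125·111.32)² + (0.659·77.6)²) = √(193.62722 + 2615.13595) = 52.998 km
2: √((0.283·111.32)² + (-0.216·77.6)²) = √(992.47429 + 280.95123) = 35.685 km
3: √((0.658·111.32)² + (0.375·77.6)²) = √(5365.35154 + 846.81000) = 78.817 km
4: √((0.520·111.32)² + (0.749·77.6)²) = √(3350.83530 + 3378.21338) = 82.031 km
5: √((0.511·111.32)² + (-0.365·77.6)²) = √(3235.84862 + 802.24898) = 63.546 km
6: √((0.656·111.32)² + (-0.074·77.6)²) = √(5332.78499 + 32.97516) = 73.251 km
7: √((0.636·111.32)² + (0.542·77.6)²) = √(5012.57203 + 1768.97630) = 82.350 km
8: √((-0.500·111.32)² + (0.270·77.6)²) = √(3098.03560 + 438.98630) = 59.473 km
9: √((-0.441·111.32)² + (0.462·77.6)²) = √(2410.03625 + 1285.30854) = 60.789 km
10: √((0.183·111.32)² + (0.168·77.6)²) = √(415.00046 + 169.95815) = 24.186 km
11: √((0.009·111.32)² + (0.074·77.6)²) = √(1.00376 + 32.97516) = 5.829 km
Sorted: 11 (5.829 km) < 10 (24.186 km) < 2 (35.685 km) < 1 (52.998 km) < 8 (59.473 km) < 9 (60.789 km) < …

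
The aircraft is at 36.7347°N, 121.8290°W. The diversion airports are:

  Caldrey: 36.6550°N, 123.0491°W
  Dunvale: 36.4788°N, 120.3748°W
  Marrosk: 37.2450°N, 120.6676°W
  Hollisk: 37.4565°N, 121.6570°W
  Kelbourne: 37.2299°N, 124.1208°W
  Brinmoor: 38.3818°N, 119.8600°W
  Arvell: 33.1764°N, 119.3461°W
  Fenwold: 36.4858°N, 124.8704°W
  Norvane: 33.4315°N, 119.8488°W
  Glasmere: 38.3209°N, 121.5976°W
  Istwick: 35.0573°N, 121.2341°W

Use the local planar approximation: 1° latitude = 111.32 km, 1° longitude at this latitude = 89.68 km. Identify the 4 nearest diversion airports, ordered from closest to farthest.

Distances from 36.7347°N, 121.8290°W:
Caldrey: 109.7777 km
Dunvale: 133.4877 km
Marrosk: 118.6386 km
Hollisk: 81.8179 km
Kelbourne: 212.7930 km
Brinmoor: 254.5576 km
Arvell: 454.4045 km
Fenwold: 274.1565 km
Norvane: 408.3485 km
Glasmere: 177.7910 km
Istwick: 194.2002 km
Sorted: Hollisk (81.8179 km) < Caldrey (109.7777 km) < Marrosk (118.6386 km) < Dunvale (133.4877 km) < Glasmere (177.7910 km) < Istwick (194.2002 km) < …

Hollisk, Caldrey, Marrosk, Dunvale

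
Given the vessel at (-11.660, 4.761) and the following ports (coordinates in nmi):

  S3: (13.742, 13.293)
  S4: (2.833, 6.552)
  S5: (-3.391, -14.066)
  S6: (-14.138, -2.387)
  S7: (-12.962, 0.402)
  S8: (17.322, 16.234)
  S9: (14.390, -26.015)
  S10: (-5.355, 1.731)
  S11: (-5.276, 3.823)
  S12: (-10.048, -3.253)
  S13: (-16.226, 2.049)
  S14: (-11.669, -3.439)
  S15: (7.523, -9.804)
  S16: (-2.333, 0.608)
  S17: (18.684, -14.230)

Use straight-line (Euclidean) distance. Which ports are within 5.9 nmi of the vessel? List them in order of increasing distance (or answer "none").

Distances from (-11.660, 4.761):
S3: √((25.402)² + (8.532)²) = √(645.26160 + 72.79502) = 26.797 nmi
S4: √((14.493)² + (1.791)²) = √(210.04705 + 3.20768) = 14.603 nmi
S5: √((8.269)² + (-18.827)²) = √(68.37636 + 354.45593) = 20.563 nmi
S6: √((-2.478)² + (-7.148)²) = √(6.14048 + 51.09390) = 7.565 nmi
S7: √((-1.302)² + (-4.359)²) = √(1.69520 + 19.00088) = 4.549 nmi
S8: √((28.982)² + (11.473)²) = √(839.95632 + 131.62973) = 31.170 nmi
S9: √((26.050)² + (-30.776)²) = √(678.60250 + 947.16218) = 40.321 nmi
S10: √((6.305)² + (-3.030)²) = √(39.75302 + 9.18090) = 6.995 nmi
S11: √((6.384)² + (-0.938)²) = √(40.75546 + 0.87984) = 6.453 nmi
S12: √((1.612)² + (-8.014)²) = √(2.59854 + 64.22420) = 8.175 nmi
S13: √((-4.566)² + (-2.712)²) = √(20.84836 + 7.35494) = 5.311 nmi
S14: √((-0.009)² + (-8.200)²) = √(0.00008 + 67.24000) = 8.200 nmi
S15: √((19.183)² + (-14.565)²) = √(367.98749 + 212.13923) = 24.086 nmi
S16: √((9.327)² + (-4.153)²) = √(86.99293 + 17.24741) = 10.210 nmi
S17: √((30.344)² + (-18.991)²) = √(920.75834 + 360.65808) = 35.797 nmi
Threshold 5.9 nmi: S7 (4.549 nmi), S13 (5.311 nmi) are within range.

S7, S13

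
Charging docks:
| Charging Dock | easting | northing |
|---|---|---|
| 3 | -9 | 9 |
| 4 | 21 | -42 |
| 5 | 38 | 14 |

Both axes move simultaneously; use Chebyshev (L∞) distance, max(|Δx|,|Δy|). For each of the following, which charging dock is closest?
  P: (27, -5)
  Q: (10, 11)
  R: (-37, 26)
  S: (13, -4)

P at (27, -5):
  3: max(|-36|, |14|) = 36
  4: max(|-6|, |-37|) = 37
  5: max(|11|, |19|) = 19
  → nearest: 5 (19)
Q at (10, 11):
  3: max(|-19|, |-2|) = 19
  4: max(|11|, |-53|) = 53
  5: max(|28|, |3|) = 28
  → nearest: 3 (19)
R at (-37, 26):
  3: max(|28|, |-17|) = 28
  4: max(|58|, |-68|) = 68
  5: max(|75|, |-12|) = 75
  → nearest: 3 (28)
S at (13, -4):
  3: max(|-22|, |13|) = 22
  4: max(|8|, |-38|) = 38
  5: max(|25|, |18|) = 25
  → nearest: 3 (22)

P→5; Q→3; R→3; S→3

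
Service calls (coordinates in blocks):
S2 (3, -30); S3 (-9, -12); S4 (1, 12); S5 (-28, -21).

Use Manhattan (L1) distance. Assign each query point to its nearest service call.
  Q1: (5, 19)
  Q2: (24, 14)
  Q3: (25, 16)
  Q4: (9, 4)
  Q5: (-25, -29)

Q1 at (5, 19):
  S2: |-2| + |-49| = 2 + 49 = 51 blocks
  S3: |-14| + |-31| = 14 + 31 = 45 blocks
  S4: |-4| + |-7| = 4 + 7 = 11 blocks
  S5: |-33| + |-40| = 33 + 40 = 73 blocks
  → nearest: S4 (11 blocks)
Q2 at (24, 14):
  S2: |-21| + |-44| = 21 + 44 = 65 blocks
  S3: |-33| + |-26| = 33 + 26 = 59 blocks
  S4: |-23| + |-2| = 23 + 2 = 25 blocks
  S5: |-52| + |-35| = 52 + 35 = 87 blocks
  → nearest: S4 (25 blocks)
Q3 at (25, 16):
  S2: |-22| + |-46| = 22 + 46 = 68 blocks
  S3: |-34| + |-28| = 34 + 28 = 62 blocks
  S4: |-24| + |-4| = 24 + 4 = 28 blocks
  S5: |-53| + |-37| = 53 + 37 = 90 blocks
  → nearest: S4 (28 blocks)
Q4 at (9, 4):
  S2: |-6| + |-34| = 6 + 34 = 40 blocks
  S3: |-18| + |-16| = 18 + 16 = 34 blocks
  S4: |-8| + |8| = 8 + 8 = 16 blocks
  S5: |-37| + |-25| = 37 + 25 = 62 blocks
  → nearest: S4 (16 blocks)
Q5 at (-25, -29):
  S2: |28| + |-1| = 28 + 1 = 29 blocks
  S3: |16| + |17| = 16 + 17 = 33 blocks
  S4: |26| + |41| = 26 + 41 = 67 blocks
  S5: |-3| + |8| = 3 + 8 = 11 blocks
  → nearest: S5 (11 blocks)

Q1→S4; Q2→S4; Q3→S4; Q4→S4; Q5→S5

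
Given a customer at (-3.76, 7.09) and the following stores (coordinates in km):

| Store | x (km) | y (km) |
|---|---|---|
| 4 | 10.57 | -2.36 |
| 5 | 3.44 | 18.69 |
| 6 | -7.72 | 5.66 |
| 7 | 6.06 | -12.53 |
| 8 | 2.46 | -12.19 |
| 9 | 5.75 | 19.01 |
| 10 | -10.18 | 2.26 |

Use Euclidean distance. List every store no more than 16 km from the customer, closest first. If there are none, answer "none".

Distances from (-3.76, 7.09):
4: 17.17 km
5: 13.65 km
6: 4.21 km
7: 21.94 km
8: 20.26 km
9: 15.25 km
10: 8.03 km
Threshold 16 km: 6 (4.21 km), 10 (8.03 km), 5 (13.65 km), 9 (15.25 km) are within range.

6, 10, 5, 9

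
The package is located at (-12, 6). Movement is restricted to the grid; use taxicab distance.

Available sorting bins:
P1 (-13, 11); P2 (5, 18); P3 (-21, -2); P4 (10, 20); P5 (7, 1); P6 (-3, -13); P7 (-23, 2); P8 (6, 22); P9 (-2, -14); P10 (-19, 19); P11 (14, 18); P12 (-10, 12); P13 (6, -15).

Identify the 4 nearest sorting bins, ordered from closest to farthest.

P1, P12, P7, P3

Distances from (-12, 6):
P1: |-1| + |5| = 1 + 5 = 6
P2: |17| + |12| = 17 + 12 = 29
P3: |-9| + |-8| = 9 + 8 = 17
P4: |22| + |14| = 22 + 14 = 36
P5: |19| + |-5| = 19 + 5 = 24
P6: |9| + |-19| = 9 + 19 = 28
P7: |-11| + |-4| = 11 + 4 = 15
P8: |18| + |16| = 18 + 16 = 34
P9: |10| + |-20| = 10 + 20 = 30
P10: |-7| + |13| = 7 + 13 = 20
P11: |26| + |12| = 26 + 12 = 38
P12: |2| + |6| = 2 + 6 = 8
P13: |18| + |-21| = 18 + 21 = 39
Sorted: P1 (6) < P12 (8) < P7 (15) < P3 (17) < P10 (20) < P5 (24) < …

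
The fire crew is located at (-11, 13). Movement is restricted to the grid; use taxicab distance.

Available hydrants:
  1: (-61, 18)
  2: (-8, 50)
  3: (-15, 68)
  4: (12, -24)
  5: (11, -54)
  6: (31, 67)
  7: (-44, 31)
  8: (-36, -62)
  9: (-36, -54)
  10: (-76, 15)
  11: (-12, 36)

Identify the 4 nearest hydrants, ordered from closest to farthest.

11, 2, 7, 1

Distances from (-11, 13):
1: 55
2: 40
3: 59
4: 60
5: 89
6: 96
7: 51
8: 100
9: 92
10: 67
11: 24
Sorted: 11 (24) < 2 (40) < 7 (51) < 1 (55) < 3 (59) < 4 (60) < …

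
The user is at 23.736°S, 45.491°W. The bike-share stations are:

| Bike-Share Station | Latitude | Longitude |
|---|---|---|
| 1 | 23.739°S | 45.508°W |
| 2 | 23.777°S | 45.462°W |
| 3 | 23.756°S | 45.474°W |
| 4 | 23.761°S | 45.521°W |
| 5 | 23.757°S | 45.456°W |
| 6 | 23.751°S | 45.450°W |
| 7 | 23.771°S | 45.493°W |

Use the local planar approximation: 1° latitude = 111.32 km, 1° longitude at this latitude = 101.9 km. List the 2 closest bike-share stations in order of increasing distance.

Distances from 23.736°S, 45.491°W:
1: √((-0.003·111.32)² + (-0.017·101.9)²) = √(0.11153 + 3.00086) = 1.764 km
2: √((-0.041·111.32)² + (0.029·101.9)²) = √(20.83119 + 8.73262) = 5.437 km
3: √((-0.020·111.32)² + (0.017·101.9)²) = √(4.95686 + 3.00086) = 2.821 km
4: √((-0.025·111.32)² + (-0.030·101.9)²) = √(7.74509 + 9.34525) = 4.134 km
5: √((-0.021·111.32)² + (0.035·101.9)²) = √(5.46493 + 12.71992) = 4.264 km
6: √((-0.015·111.32)² + (0.041·101.9)²) = √(2.78823 + 17.45485) = 4.499 km
7: √((-0.035·111.32)² + (-0.002·101.9)²) = √(15.18037 + 0.04153) = 3.902 km
Sorted: 1 (1.764 km) < 3 (2.821 km) < 7 (3.902 km) < 4 (4.134 km) < …

1, 3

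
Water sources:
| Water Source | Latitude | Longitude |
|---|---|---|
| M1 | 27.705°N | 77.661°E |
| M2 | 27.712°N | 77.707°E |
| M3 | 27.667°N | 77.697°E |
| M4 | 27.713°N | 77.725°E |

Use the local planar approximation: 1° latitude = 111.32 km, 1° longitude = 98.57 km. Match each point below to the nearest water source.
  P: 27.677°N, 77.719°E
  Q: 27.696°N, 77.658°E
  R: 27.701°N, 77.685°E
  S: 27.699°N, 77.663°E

P→M3; Q→M1; R→M1; S→M1

P at 27.677°N, 77.719°E:
  M1: 6.512 km
  M2: 4.072 km
  M3: 2.438 km
  M4: 4.051 km
  → nearest: M3 (2.438 km)
Q at 27.696°N, 77.658°E:
  M1: 1.045 km
  M2: 5.148 km
  M3: 5.020 km
  M4: 6.870 km
  → nearest: M1 (1.045 km)
R at 27.701°N, 77.685°E:
  M1: 2.407 km
  M2: 2.490 km
  M3: 3.965 km
  M4: 4.163 km
  → nearest: M1 (2.407 km)
S at 27.699°N, 77.663°E:
  M1: 0.696 km
  M2: 4.572 km
  M3: 4.891 km
  M4: 6.307 km
  → nearest: M1 (0.696 km)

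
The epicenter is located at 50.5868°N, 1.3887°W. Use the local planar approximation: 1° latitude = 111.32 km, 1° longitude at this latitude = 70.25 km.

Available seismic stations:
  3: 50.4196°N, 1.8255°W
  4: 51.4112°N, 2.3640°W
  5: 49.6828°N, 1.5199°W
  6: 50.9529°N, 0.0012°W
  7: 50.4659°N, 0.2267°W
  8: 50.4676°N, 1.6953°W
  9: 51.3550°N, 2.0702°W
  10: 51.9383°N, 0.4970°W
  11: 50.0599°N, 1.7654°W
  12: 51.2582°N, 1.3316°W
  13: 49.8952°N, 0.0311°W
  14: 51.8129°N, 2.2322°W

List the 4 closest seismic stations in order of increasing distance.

8, 3, 11, 12

Distances from 50.5868°N, 1.3887°W:
3: √((-0.1672·111.32)² + (-0.4368·70.25)²) = √(346.432750 + 941.581499) = 35.8889 km
4: √((0.8244·111.32)² + (-0.9753·70.25)²) = √(8422.138161 + 4694.281245) = 114.5269 km
5: √((-0.9040·111.32)² + (-0.1312·70.25)²) = √(10127.057044 + 84.949402) = 101.0545 km
6: √((0.3661·111.32)² + (1.3875·70.25)²) = √(1660.909056 + 9500.766416) = 105.6488 km
7: √((-0.1209·111.32)² + (1.1620·70.25)²) = √(181.133591 + 6663.538530) = 82.7325 km
8: √((-0.1192·111.32)² + (-0.3066·70.25)²) = √(176.075490 + 463.913444) = 25.2980 km
9: √((0.7682·111.32)² + (-0.6815·70.25)²) = √(7312.990361 + 2292.051531) = 98.0053 km
10: √((1.3515·111.32)² + (0.8917·70.25)²) = √(22634.895583 + 3924.010768) = 162.9690 km
11: √((-0.5269·111.32)² + (-0.3767·70.25)²) = √(3440.351309 + 700.299631) = 64.3479 km
12: √((0.6714·111.32)² + (0.0571·70.25)²) = √(5586.104671 + 16.090327) = 74.8478 km
13: √((-0.6916·111.32)² + (1.3576·70.25)²) = √(5927.292571 + 9095.703938) = 122.5683 km
14: √((1.2261·111.32)² + (-0.8435·70.25)²) = √(18629.370507 + 3511.258722) = 148.7973 km
Sorted: 8 (25.2980 km) < 3 (35.8889 km) < 11 (64.3479 km) < 12 (74.8478 km) < 7 (82.7325 km) < 9 (98.0053 km) < …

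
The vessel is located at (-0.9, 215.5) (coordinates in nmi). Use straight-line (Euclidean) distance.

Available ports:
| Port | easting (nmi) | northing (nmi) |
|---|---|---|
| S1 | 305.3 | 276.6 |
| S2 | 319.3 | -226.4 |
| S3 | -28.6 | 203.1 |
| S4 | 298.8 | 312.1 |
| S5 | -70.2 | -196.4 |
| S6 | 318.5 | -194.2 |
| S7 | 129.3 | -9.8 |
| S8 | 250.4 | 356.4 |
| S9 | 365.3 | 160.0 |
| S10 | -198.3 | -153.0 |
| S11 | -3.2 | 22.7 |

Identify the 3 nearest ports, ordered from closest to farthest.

Distances from (-0.9, 215.5):
S1: √((306.2)² + (61.1)²) = √(93758.440 + 3733.210) = 312.2 nmi
S2: √((320.2)² + (-441.9)²) = √(102528.040 + 195275.610) = 545.7 nmi
S3: √((-27.7)² + (-12.4)²) = √(767.290 + 153.760) = 30.3 nmi
S4: √((299.7)² + (96.6)²) = √(89820.090 + 9331.560) = 314.9 nmi
S5: √((-69.3)² + (-411.9)²) = √(4802.490 + 169661.610) = 417.7 nmi
S6: √((319.4)² + (-409.7)²) = √(102016.360 + 167854.090) = 519.5 nmi
S7: √((130.2)² + (-225.3)²) = √(16952.040 + 50760.090) = 260.2 nmi
S8: √((251.3)² + (140.9)²) = √(63151.690 + 19852.810) = 288.1 nmi
S9: √((366.2)² + (-55.5)²) = √(134102.440 + 3080.250) = 370.4 nmi
S10: √((-197.4)² + (-368.5)²) = √(38966.760 + 135792.250) = 418.0 nmi
S11: √((-2.3)² + (-192.8)²) = √(5.290 + 37171.840) = 192.8 nmi
Sorted: S3 (30.3 nmi) < S11 (192.8 nmi) < S7 (260.2 nmi) < S8 (288.1 nmi) < S1 (312.2 nmi) < …

S3, S11, S7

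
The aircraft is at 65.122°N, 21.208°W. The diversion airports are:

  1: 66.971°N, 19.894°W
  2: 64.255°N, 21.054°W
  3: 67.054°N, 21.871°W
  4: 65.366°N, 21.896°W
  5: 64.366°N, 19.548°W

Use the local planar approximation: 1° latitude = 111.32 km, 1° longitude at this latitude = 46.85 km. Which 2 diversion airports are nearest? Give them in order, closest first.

4, 2

Distances from 65.122°N, 21.208°W:
1: 214.840 km
2: 96.784 km
3: 217.302 km
4: 42.151 km
5: 114.590 km
Sorted: 4 (42.151 km) < 2 (96.784 km) < 5 (114.590 km) < 1 (214.840 km) < …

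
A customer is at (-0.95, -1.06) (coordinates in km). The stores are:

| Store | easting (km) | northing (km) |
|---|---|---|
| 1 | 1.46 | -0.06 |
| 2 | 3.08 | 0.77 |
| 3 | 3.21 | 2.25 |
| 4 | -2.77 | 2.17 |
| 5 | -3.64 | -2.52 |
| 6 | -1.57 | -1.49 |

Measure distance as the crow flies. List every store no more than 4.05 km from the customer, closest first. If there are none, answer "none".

Distances from (-0.95, -1.06):
1: 2.61 km
2: 4.43 km
3: 5.32 km
4: 3.71 km
5: 3.06 km
6: 0.75 km
Threshold 4.05 km: 6 (0.75 km), 1 (2.61 km), 5 (3.06 km), 4 (3.71 km) are within range.

6, 1, 5, 4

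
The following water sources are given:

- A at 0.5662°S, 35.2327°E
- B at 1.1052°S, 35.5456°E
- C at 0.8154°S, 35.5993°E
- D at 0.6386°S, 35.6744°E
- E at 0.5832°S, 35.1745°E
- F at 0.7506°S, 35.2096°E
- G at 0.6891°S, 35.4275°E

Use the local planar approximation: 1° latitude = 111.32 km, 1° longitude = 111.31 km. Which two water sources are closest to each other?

Pairwise distances:
A–B: √((-0.5390·111.32)² + (0.3129·111.31)²) = √(3600.177602 + 1213.052206) = 69.3774 km
A–C: √((-0.2492·111.32)² + (0.3666·111.31)²) = √(769.559974 + 1665.149713) = 49.3428 km
A–D: √((-0.0724·111.32)² + (0.4417·111.31)²) = √(64.956636 + 2417.258878) = 49.8218 km
A–E: √((-0.0170·111.32)² + (-0.0582·111.31)²) = √(3.581329 + 41.967619) = 6.7490 km
A–F: √((-0.1844·111.32)² + (-0.0231·111.31)²) = √(421.374479 + 6.611383) = 20.6878 km
A–G: √((-0.1229·111.32)² + (0.1948·111.31)²) = √(187.176000 + 470.160642) = 25.6386 km
B–C: √((0.2898·111.32)² + (0.0537·111.31)²) = √(1040.742183 + 35.728677) = 32.8096 km
B–D: √((0.4666·111.32)² + (0.1288·111.31)²) = √(2697.962222 + 205.541770) = 53.8842 km
B–E: √((0.5220·111.32)² + (-0.3711·111.31)²) = √(3376.660530 + 1706.279898) = 71.2947 km
B–F: √((0.3546·111.32)² + (-0.3360·111.31)²) = √(1558.202360 + 1398.771968) = 54.3781 km
B–G: √((0.4161·111.32)² + (-0.1181·111.31)²) = √(2145.565745 + 172.809718) = 48.1495 km
C–D: √((0.1768·111.32)² + (0.0751·111.31)²) = √(387.356561 + 69.879251) = 21.3831 km
C–E: √((0.2322·111.32)² + (-0.4248·111.31)²) = √(668.145159 + 2235.822805) = 53.8885 km
C–F: √((0.0648·111.32)² + (-0.3897·111.31)²) = √(52.035102 + 1881.608114) = 43.9732 km
C–G: √((0.1263·111.32)² + (-0.1718·111.31)²) = √(197.675614 + 365.691347) = 23.7354 km
D–E: √((0.0554·111.32)² + (-0.4999·111.31)²) = √(38.033468 + 3096.240157) = 55.9846 km
D–F: √((-0.1120·111.32)² + (-0.4648·111.31)²) = √(155.447034 + 2676.705580) = 53.2180 km
D–G: √((-0.0505·111.32)² + (-0.2469·111.31)²) = √(31.603061 + 755.284453) = 28.0515 km
E–F: √((-0.1674·111.32)² + (0.0351·111.31)²) = √(347.262032 + 15.264501) = 19.0401 km
E–G: √((-0.1059·111.32)² + (0.2530·111.31)²) = √(138.975523 + 793.066140) = 30.5294 km
F–G: √((0.0615·111.32)² + (0.2179·111.31)²) = √(46.870181 + 588.278296) = 25.2022 km
Closest pair: A–E at 6.7490 km.

A and E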